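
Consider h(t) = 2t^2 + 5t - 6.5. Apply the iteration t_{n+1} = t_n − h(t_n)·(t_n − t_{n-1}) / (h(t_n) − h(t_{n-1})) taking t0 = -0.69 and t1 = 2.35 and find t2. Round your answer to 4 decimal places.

0.3915

h(-0.69) = -8.997800, h(2.35) = 16.295000
t2 = 2.350000 − 16.295000·(2.350000 − (-0.690000)) / (16.295000 − (-8.997800)) = 2.350000 − (49.536800)/(25.292800) = 0.391466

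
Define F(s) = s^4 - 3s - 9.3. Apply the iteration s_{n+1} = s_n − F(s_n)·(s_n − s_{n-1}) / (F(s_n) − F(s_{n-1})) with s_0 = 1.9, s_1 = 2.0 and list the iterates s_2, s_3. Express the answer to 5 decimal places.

F(1.9) = -1.9679000, F(2.0) = 0.7000000
s_2 = 2.0000000 − 0.7000000·(2.0000000 − 1.9000000) / (0.7000000 − (-1.9679000)) = 2.0000000 − (0.0700000)/(2.6679000) = 1.9737621
F(1.9737621) = -0.0445199
s_3 = 1.9737621 − (-0.0445199)·(1.9737621 − 2.0000000) / (-0.0445199 − 0.7000000) = 1.9737621 − (0.0011681)/(-0.7445199) = 1.9753311

1.97376, 1.97533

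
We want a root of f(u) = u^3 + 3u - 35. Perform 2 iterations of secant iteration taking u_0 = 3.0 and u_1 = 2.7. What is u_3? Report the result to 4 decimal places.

f(3.0) = 1.000000, f(2.7) = -7.217000
u_2 = 2.700000 − (-7.217000)·(2.700000 − 3.000000) / (-7.217000 − 1.000000) = 2.700000 − (2.165100)/(-8.217000) = 2.963490
f(2.963490) = -0.083342
u_3 = 2.963490 − (-0.083342)·(2.963490 − 2.700000) / (-0.083342 − (-7.217000)) = 2.963490 − (-0.021960)/(7.133658) = 2.966569

2.9666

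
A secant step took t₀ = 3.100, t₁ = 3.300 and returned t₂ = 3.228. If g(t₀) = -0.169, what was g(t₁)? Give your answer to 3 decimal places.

0.095

The secant line through (3.100, -0.169) and (3.300, g(t₁)) crosses zero at t₂ = 3.228.
So (3.100, -0.169), (3.300, g(t₁)), (3.228, 0) are collinear:
g(t₁) = -0.169 · (3.300 − 3.228) / (3.100 − 3.228) = -0.169 · (0.07200)/(-0.12800) = 0.09506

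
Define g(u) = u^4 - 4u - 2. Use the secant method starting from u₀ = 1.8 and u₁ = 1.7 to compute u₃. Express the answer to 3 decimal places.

1.728

g(1.8) = 1.29760, g(1.7) = -0.44790
u₂ = 1.70000 − (-0.44790)·(1.70000 − 1.80000) / (-0.44790 − 1.29760) = 1.70000 − (0.04479)/(-1.74550) = 1.72566
g(1.72566) = -0.03473
u₃ = 1.72566 − (-0.03473)·(1.72566 − 1.70000) / (-0.03473 − (-0.44790)) = 1.72566 − (-0.00089)/(0.41317) = 1.72782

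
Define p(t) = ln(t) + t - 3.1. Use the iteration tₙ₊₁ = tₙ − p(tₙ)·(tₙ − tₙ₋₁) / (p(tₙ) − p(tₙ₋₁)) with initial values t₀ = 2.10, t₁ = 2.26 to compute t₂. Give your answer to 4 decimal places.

2.2769

p(2.10) = -0.258063, p(2.26) = -0.024635
t₂ = 2.260000 − (-0.024635)·(2.260000 − 2.100000) / (-0.024635 − (-0.258063)) = 2.260000 − (-0.003942)/(0.233427) = 2.276886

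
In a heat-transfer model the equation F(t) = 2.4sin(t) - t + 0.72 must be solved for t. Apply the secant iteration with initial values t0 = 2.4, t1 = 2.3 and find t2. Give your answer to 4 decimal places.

2.3781

F(2.4) = -0.058888, F(2.3) = 0.209693
t2 = 2.300000 − 0.209693·(2.300000 − 2.400000) / (0.209693 − (-0.058888)) = 2.300000 − (-0.020969)/(0.268581) = 2.378074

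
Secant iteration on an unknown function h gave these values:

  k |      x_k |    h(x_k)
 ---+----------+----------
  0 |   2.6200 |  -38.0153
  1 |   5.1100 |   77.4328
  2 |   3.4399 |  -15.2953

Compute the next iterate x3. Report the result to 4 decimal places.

x3 = 3.4399 − (-15.2953)·(3.4399 − 5.1100) / (-15.2953 − 77.4328)
   = 3.4399 − (25.544681)/(-92.728100) = 3.715379

3.7154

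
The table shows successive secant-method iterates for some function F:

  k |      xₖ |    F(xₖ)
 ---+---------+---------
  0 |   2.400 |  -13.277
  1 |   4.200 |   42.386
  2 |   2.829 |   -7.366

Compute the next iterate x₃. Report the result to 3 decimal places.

3.032

x₃ = 2.829 − (-7.366)·(2.829 − 4.200) / (-7.366 − 42.386)
   = 2.829 − (10.09879)/(-49.75200) = 3.03198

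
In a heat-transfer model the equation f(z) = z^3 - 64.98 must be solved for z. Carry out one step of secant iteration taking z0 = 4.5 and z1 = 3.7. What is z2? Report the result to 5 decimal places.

3.98320

f(4.5) = 26.1450000, f(3.7) = -14.3270000
z2 = 3.7000000 − (-14.3270000)·(3.7000000 − 4.5000000) / (-14.3270000 − 26.1450000) = 3.7000000 − (11.4616000)/(-40.4720000) = 3.9831983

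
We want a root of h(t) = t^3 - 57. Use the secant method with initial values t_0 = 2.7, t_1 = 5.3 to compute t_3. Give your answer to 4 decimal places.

h(2.7) = -37.317000, h(5.3) = 91.877000
t_2 = 5.300000 − 91.877000·(5.300000 − 2.700000) / (91.877000 − (-37.317000)) = 5.300000 − (238.880200)/(129.194000) = 3.450996
h(3.450996) = -15.900794
t_3 = 3.450996 − (-15.900794)·(3.450996 − 5.300000) / (-15.900794 − 91.877000) = 3.450996 − (29.400628)/(-107.777794) = 3.723785

3.7238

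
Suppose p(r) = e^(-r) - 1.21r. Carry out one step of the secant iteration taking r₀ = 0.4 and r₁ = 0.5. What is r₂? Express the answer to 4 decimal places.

0.5008

p(0.4) = 0.186320, p(0.5) = 0.001531
r₂ = 0.500000 − 0.001531·(0.500000 − 0.400000) / (0.001531 − 0.186320) = 0.500000 − (0.000153)/(-0.184789) = 0.500828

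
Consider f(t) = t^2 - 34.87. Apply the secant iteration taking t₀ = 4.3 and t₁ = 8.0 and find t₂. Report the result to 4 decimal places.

f(4.3) = -16.380000, f(8.0) = 29.130000
t₂ = 8.000000 − 29.130000·(8.000000 − 4.300000) / (29.130000 − (-16.380000)) = 8.000000 − (107.781000)/(45.510000) = 5.631707

5.6317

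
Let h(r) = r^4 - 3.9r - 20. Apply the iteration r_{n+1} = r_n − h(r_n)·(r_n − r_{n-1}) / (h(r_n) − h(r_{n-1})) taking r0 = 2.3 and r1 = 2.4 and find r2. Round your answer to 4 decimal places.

2.3205

h(2.3) = -0.985900, h(2.4) = 3.817600
r2 = 2.400000 − 3.817600·(2.400000 − 2.300000) / (3.817600 − (-0.985900)) = 2.400000 − (0.381760)/(4.803500) = 2.320525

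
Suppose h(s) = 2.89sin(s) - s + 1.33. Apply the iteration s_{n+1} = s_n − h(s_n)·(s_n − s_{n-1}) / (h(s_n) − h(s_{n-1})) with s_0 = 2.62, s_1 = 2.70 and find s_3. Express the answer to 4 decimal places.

h(2.62) = 0.149976, h(2.70) = -0.134872
s_2 = 2.700000 − (-0.134872)·(2.700000 − 2.620000) / (-0.134872 − 0.149976) = 2.700000 − (-0.010790)/(-0.284848) = 2.662121
h(2.662121) = 0.001066
s_3 = 2.662121 − 0.001066·(2.662121 − 2.700000) / (0.001066 − (-0.134872)) = 2.662121 − (-0.000040)/(0.135938) = 2.662418

2.6624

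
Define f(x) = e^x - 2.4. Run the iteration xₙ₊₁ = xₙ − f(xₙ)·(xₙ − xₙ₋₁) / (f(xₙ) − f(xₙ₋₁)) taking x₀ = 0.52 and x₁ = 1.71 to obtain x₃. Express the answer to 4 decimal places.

0.8267

f(0.52) = -0.717972, f(1.71) = 3.128961
x₂ = 1.710000 − 3.128961·(1.710000 − 0.520000) / (3.128961 − (-0.717972)) = 1.710000 − (3.723464)/(3.846934) = 0.742096
f(0.742096) = -0.299668
x₃ = 0.742096 − (-0.299668)·(0.742096 − 1.710000) / (-0.299668 − 3.128961) = 0.742096 − (0.290050)/(-3.428629) = 0.826692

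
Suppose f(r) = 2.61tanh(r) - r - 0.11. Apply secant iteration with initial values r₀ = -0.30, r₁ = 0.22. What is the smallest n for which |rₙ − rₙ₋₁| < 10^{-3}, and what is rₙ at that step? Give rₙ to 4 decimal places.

n = 3, rₙ = 0.0685

f(-0.30) = -0.570326, f(0.22) = 0.235112
r₂ = 0.220000 − 0.235112·(0.520000)/(0.805438) = 0.068209;  |Δ| = 0.151791
f(0.068209) = -0.000459
r₃ = 0.068209 − (-0.000459)·(-0.151791)/(-0.235571) = 0.068505;  |Δ| = 0.000296
|r₃ − r₂| = 0.000296 < 10^{-3}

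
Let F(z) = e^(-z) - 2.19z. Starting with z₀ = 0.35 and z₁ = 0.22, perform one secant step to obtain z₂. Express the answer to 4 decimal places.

F(0.35) = -0.061812, F(0.22) = 0.320719
z₂ = 0.220000 − 0.320719·(0.220000 − 0.350000) / (0.320719 − (-0.061812)) = 0.220000 − (-0.041693)/(0.382531) = 0.328994

0.3290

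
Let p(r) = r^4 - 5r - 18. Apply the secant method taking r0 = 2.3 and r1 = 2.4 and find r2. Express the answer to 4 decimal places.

2.3323

p(2.3) = -1.515900, p(2.4) = 3.177600
r2 = 2.400000 − 3.177600·(2.400000 − 2.300000) / (3.177600 − (-1.515900)) = 2.400000 − (0.317760)/(4.693500) = 2.332298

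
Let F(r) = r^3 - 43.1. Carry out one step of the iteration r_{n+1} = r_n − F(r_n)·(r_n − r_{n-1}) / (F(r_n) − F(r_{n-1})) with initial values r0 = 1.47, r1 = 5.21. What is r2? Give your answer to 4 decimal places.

2.5501

F(1.47) = -39.923477, F(5.21) = 98.320761
r2 = 5.210000 − 98.320761·(5.210000 − 1.470000) / (98.320761 − (-39.923477)) = 5.210000 − (367.719646)/(138.244238) = 2.550073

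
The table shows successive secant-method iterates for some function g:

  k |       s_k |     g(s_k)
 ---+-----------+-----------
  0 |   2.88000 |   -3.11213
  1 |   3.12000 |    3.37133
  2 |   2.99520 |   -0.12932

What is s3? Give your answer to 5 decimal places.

s3 = 2.99520 − (-0.12932)·(2.99520 − 3.12000) / (-0.12932 − 3.37133)
   = 2.99520 − (0.0161391)/(-3.5006500) = 2.9998103

2.99981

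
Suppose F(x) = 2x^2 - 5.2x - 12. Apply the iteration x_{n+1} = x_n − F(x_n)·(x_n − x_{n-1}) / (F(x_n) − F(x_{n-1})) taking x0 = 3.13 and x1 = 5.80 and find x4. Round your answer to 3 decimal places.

4.076

F(3.13) = -8.68220, F(5.80) = 25.12000
x2 = 5.80000 − 25.12000·(5.80000 − 3.13000) / (25.12000 − (-8.68220)) = 5.80000 − (67.07040)/(33.80220) = 3.81580
F(3.81580) = -2.72152
x3 = 3.81580 − (-2.72152)·(3.81580 − 5.80000) / (-2.72152 − 25.12000) = 3.81580 − (5.40005)/(-27.84152) = 4.00975
F(4.00975) = -0.69446
x4 = 4.00975 − (-0.69446)·(4.00975 − 3.81580) / (-0.69446 − (-2.72152)) = 4.00975 − (-0.13470)/(2.02706) = 4.07620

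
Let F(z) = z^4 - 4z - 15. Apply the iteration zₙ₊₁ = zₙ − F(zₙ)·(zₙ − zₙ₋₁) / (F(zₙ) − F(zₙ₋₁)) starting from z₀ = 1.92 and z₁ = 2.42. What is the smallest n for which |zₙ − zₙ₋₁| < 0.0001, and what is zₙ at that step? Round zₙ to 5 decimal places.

F(1.92) = -9.0904550, F(2.42) = 9.6174210
z₂ = 2.4200000 − 9.6174210·(0.5000000)/(18.7078760) = 2.1629580;  |Δ| = 0.2570420
F(2.1629580) = -1.7645254
z₃ = 2.1629580 − (-1.7645254)·(-0.2570420)/(-11.3819463) = 2.2028068;  |Δ| = 0.0398488
F(2.2028068) = -0.2658513
z₄ = 2.2028068 − (-0.2658513)·(0.0398488)/(1.4986741) = 2.2098756;  |Δ| = 0.0070688
F(2.2098756) = 0.0095604
z₅ = 2.2098756 − 0.0095604·(0.0070688)/(0.2754117) = 2.2096302;  |Δ| = 0.0002454
F(2.2096302) = -0.0000490
z₆ = 2.2096302 − (-0.0000490)·(-0.0002454)/(-0.0096094) = 2.2096315;  |Δ| = 0.0000013
|z₆ − z₅| = 0.0000013 < 0.0001

n = 6, zₙ = 2.20963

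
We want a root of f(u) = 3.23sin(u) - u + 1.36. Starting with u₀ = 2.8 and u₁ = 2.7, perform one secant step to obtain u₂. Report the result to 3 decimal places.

f(2.8) = -0.35799, f(2.7) = 0.04044
u₂ = 2.70000 − 0.04044·(2.70000 − 2.80000) / (0.04044 − (-0.35799)) = 2.70000 − (-0.00404)/(0.39843) = 2.71015

2.710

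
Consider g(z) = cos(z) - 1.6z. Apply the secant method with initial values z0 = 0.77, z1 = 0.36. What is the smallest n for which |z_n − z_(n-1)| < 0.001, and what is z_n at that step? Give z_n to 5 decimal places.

n = 4, z_n = 0.53702

g(0.77) = -0.5140893, g(0.36) = 0.3598968
z2 = 0.3600000 − 0.3598968·(-0.4100000)/(0.8739862) = 0.5288330;  |Δ| = 0.1688330
g(0.5288330) = 0.0172637
z3 = 0.5288330 − 0.0172637·(0.1688330)/(-0.3426332) = 0.5373397;  |Δ| = 0.0085067
g(0.5373397) = -0.0006701
z4 = 0.5373397 − (-0.0006701)·(0.0085067)/(-0.0179337) = 0.5370218;  |Δ| = 0.0003178
|z4 − z3| = 0.0003178 < 0.001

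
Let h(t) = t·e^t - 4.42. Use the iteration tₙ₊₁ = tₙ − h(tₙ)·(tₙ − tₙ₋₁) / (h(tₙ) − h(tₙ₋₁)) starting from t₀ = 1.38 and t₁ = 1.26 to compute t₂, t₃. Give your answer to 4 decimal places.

1.2575, 1.2572

h(1.38) = 1.065364, h(1.26) = 0.022031
t₂ = 1.260000 − 0.022031·(1.260000 − 1.380000) / (0.022031 − 1.065364) = 1.260000 − (-0.002644)/(-1.043333) = 1.257466
h(1.257466) = 0.001879
t₃ = 1.257466 − 0.001879·(1.257466 − 1.260000) / (0.001879 − 0.022031) = 1.257466 − (-0.000005)/(-0.020152) = 1.257230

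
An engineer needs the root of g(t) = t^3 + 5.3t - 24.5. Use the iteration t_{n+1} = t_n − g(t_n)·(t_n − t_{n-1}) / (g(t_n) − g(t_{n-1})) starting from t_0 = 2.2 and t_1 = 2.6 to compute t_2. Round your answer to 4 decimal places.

g(2.2) = -2.192000, g(2.6) = 6.856000
t_2 = 2.600000 − 6.856000·(2.600000 − 2.200000) / (6.856000 − (-2.192000)) = 2.600000 − (2.742400)/(9.048000) = 2.296905

2.2969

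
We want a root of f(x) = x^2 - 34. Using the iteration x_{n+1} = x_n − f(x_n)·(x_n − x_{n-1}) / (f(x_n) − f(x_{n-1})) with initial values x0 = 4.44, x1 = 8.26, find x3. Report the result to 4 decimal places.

f(4.44) = -14.286400, f(8.26) = 34.227600
x2 = 8.260000 − 34.227600·(8.260000 − 4.440000) / (34.227600 − (-14.286400)) = 8.260000 − (130.749432)/(48.514000) = 5.564913
f(5.564913) = -3.031739
x3 = 5.564913 − (-3.031739)·(5.564913 − 8.260000) / (-3.031739 − 34.227600) = 5.564913 − (8.170799)/(-37.259339) = 5.784209

5.7842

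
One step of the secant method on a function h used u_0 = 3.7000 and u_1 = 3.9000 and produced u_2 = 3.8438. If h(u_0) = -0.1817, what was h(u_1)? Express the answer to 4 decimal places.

The secant line through (3.7000, -0.1817) and (3.9000, h(u_1)) crosses zero at u_2 = 3.8438.
So (3.7000, -0.1817), (3.9000, h(u_1)), (3.8438, 0) are collinear:
h(u_1) = -0.1817 · (3.9000 − 3.8438) / (3.7000 − 3.8438) = -0.1817 · (0.056200)/(-0.143800) = 0.071012

0.0710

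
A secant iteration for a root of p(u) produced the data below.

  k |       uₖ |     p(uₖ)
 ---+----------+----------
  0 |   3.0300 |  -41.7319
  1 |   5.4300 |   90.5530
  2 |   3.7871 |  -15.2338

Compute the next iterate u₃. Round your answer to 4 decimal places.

4.0237

u₃ = 3.7871 − (-15.2338)·(3.7871 − 5.4300) / (-15.2338 − 90.5530)
   = 3.7871 − (25.027610)/(-105.786800) = 4.023685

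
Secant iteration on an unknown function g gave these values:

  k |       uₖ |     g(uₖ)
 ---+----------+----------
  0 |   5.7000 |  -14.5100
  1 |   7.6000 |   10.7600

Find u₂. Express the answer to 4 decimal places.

6.7910

u₂ = 7.6000 − 10.7600·(7.6000 − 5.7000) / (10.7600 − (-14.5100))
   = 7.6000 − (20.444000)/(25.270000) = 6.790977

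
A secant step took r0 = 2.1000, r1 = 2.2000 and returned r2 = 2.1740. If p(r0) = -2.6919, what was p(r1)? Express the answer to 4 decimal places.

0.9458

The secant line through (2.1000, -2.6919) and (2.2000, p(r1)) crosses zero at r2 = 2.1740.
So (2.1000, -2.6919), (2.2000, p(r1)), (2.1740, 0) are collinear:
p(r1) = -2.6919 · (2.2000 − 2.1740) / (2.1000 − 2.1740) = -2.6919 · (0.026000)/(-0.074000) = 0.945803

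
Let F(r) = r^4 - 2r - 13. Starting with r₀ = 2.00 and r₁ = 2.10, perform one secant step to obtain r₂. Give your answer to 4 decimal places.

2.0308

F(2.00) = -1.000000, F(2.10) = 2.248100
r₂ = 2.100000 − 2.248100·(2.100000 − 2.000000) / (2.248100 − (-1.000000)) = 2.100000 − (0.224810)/(3.248100) = 2.030787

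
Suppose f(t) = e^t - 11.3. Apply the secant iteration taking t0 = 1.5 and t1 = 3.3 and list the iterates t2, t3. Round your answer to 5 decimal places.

2.04231, 2.27510

f(1.5) = -6.8183109, f(3.3) = 15.8126389
t2 = 3.3000000 − 15.8126389·(3.3000000 − 1.5000000) / (15.8126389 − (-6.8183109)) = 3.3000000 − (28.4627501)/(22.6309499) = 2.0423086
f(2.0423086) = -3.5916154
t3 = 2.0423086 − (-3.5916154)·(2.0423086 − 3.3000000) / (-3.5916154 − 15.8126389) = 2.0423086 − (4.5171437)/(-19.4042544) = 2.2751000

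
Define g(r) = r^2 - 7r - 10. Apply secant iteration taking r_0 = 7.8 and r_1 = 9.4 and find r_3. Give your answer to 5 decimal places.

g(7.8) = -3.7600000, g(9.4) = 12.5600000
r_2 = 9.4000000 − 12.5600000·(9.4000000 − 7.8000000) / (12.5600000 − (-3.7600000)) = 9.4000000 − (20.0960000)/(16.3200000) = 8.1686275
g(8.1686275) = -0.4539177
r_3 = 8.1686275 − (-0.4539177)·(8.1686275 − 9.4000000) / (-0.4539177 − 12.5600000) = 8.1686275 − (0.5589418)/(-13.0139177) = 8.2115770

8.21158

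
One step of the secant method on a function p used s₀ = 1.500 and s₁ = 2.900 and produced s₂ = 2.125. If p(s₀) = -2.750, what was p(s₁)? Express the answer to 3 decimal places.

The secant line through (1.500, -2.750) and (2.900, p(s₁)) crosses zero at s₂ = 2.125.
So (1.500, -2.750), (2.900, p(s₁)), (2.125, 0) are collinear:
p(s₁) = -2.750 · (2.900 − 2.125) / (1.500 − 2.125) = -2.750 · (0.77500)/(-0.62500) = 3.41000

3.410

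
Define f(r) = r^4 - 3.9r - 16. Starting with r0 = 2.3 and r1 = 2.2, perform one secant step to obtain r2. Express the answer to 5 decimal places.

f(2.3) = 3.0141000, f(2.2) = -1.1544000
r2 = 2.2000000 − (-1.1544000)·(2.2000000 − 2.3000000) / (-1.1544000 − 3.0141000) = 2.2000000 − (0.1154400)/(-4.1685000) = 2.2276934

2.22769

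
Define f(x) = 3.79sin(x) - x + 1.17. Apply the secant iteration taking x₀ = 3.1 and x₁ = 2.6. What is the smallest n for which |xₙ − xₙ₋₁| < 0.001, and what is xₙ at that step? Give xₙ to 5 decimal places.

f(3.1) = -1.7724093, f(2.6) = 0.5237502
x₂ = 2.6000000 − 0.5237502·(-0.5000000)/(2.2961595) = 2.7140492;  |Δ| = 0.1140492
f(2.7140492) = 0.0274237
x₃ = 2.7140492 − 0.0274237·(0.1140492)/(-0.4963265) = 2.7203508;  |Δ| = 0.0063016
f(2.7203508) = -0.0006422
x₄ = 2.7203508 − (-0.0006422)·(0.0063016)/(-0.0280660) = 2.7202066;  |Δ| = 0.0001442
|x₄ − x₃| = 0.0001442 < 0.001

n = 4, xₙ = 2.72021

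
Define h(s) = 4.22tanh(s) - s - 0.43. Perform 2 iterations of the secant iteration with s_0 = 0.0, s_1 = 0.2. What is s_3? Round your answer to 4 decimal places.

0.1346

h(0.0) = -0.430000, h(0.2) = 0.202924
s_2 = 0.200000 − 0.202924·(0.200000 − 0.000000) / (0.202924 − (-0.430000)) = 0.200000 − (0.040585)/(0.632924) = 0.135877
h(0.135877) = 0.004022
s_3 = 0.135877 − 0.004022·(0.135877 − 0.200000) / (0.004022 − 0.202924) = 0.135877 − (-0.000258)/(-0.198902) = 0.134581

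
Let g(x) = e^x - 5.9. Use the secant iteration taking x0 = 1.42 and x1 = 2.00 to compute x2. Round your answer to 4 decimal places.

1.7344

g(1.42) = -1.762880, g(2.00) = 1.489056
x2 = 2.000000 − 1.489056·(2.000000 − 1.420000) / (1.489056 − (-1.762880)) = 2.000000 − (0.863653)/(3.251936) = 1.734419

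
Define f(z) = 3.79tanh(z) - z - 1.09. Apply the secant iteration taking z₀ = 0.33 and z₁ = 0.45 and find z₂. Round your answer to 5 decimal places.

f(0.33) = -0.2128063, f(0.45) = 0.0589972
z₂ = 0.4500000 − 0.0589972·(0.4500000 − 0.3300000) / (0.0589972 − (-0.2128063)) = 0.4500000 − (0.0070797)/(0.2718035) = 0.4239530

0.42395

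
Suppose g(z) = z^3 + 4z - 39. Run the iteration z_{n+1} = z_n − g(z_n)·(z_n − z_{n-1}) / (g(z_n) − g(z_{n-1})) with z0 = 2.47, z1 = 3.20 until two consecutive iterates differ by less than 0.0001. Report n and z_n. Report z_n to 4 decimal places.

n = 5, z_n = 3.0000

g(2.47) = -14.050777, g(3.20) = 6.568000
z2 = 3.200000 − 6.568000·(0.730000)/(20.618777) = 2.967462;  |Δ| = 0.232538
g(2.967462) = -0.999170
z3 = 2.967462 − (-0.999170)·(-0.232538)/(-7.567170) = 2.998167;  |Δ| = 0.030704
g(2.998167) = -0.056801
z4 = 2.998167 − (-0.056801)·(0.030704)/(0.942370) = 3.000017;  |Δ| = 0.001851
g(3.000017) = 0.000540
z5 = 3.000017 − 0.000540·(0.001851)/(0.057341) = 3.000000;  |Δ| = 0.000017
|z5 − z4| = 0.000017 < 0.0001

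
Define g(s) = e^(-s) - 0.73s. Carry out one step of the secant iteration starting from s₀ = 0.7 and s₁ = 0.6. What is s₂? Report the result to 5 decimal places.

g(0.7) = -0.0144147, g(0.6) = 0.1108116
s₂ = 0.6000000 − 0.1108116·(0.6000000 − 0.7000000) / (0.1108116 − (-0.0144147)) = 0.6000000 − (-0.0110812)/(0.1252263) = 0.6884891

0.68849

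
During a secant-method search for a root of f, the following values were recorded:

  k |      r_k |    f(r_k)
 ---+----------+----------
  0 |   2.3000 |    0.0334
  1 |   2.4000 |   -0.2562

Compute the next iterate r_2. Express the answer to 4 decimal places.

r_2 = 2.4000 − (-0.2562)·(2.4000 − 2.3000) / (-0.2562 − 0.0334)
   = 2.4000 − (-0.025620)/(-0.289600) = 2.311533

2.3115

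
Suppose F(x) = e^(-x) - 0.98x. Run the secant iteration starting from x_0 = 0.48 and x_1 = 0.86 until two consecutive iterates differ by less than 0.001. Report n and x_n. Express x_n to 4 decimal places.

F(0.48) = 0.148383, F(0.86) = -0.419638
x_2 = 0.860000 − (-0.419638)·(0.380000)/(-0.568021) = 0.579267;  |Δ| = 0.280733
F(0.579267) = -0.007373
x_3 = 0.579267 − (-0.007373)·(-0.280733)/(0.412265) = 0.574247;  |Δ| = 0.005020
F(0.574247) = 0.000367
x_4 = 0.574247 − 0.000367·(-0.005020)/(0.007740) = 0.574485;  |Δ| = 0.000238
|x_4 − x_3| = 0.000238 < 0.001

n = 4, x_n = 0.5745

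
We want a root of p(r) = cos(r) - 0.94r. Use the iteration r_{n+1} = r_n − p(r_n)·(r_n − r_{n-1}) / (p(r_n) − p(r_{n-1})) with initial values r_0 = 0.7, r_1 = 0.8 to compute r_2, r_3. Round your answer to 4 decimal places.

0.7659, 0.7664

p(0.7) = 0.106842, p(0.8) = -0.055293
r_2 = 0.800000 − (-0.055293)·(0.800000 − 0.700000) / (-0.055293 − 0.106842) = 0.800000 − (-0.005529)/(-0.162135) = 0.765897
p(0.765897) = 0.000818
r_3 = 0.765897 − 0.000818·(0.765897 − 0.800000) / (0.000818 − (-0.055293)) = 0.765897 − (-0.000028)/(0.056111) = 0.766394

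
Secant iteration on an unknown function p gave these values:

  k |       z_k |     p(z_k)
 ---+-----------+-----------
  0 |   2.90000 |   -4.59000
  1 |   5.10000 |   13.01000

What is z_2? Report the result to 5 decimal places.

z_2 = 5.10000 − 13.01000·(5.10000 − 2.90000) / (13.01000 − (-4.59000))
   = 5.10000 − (28.6220000)/(17.6000000) = 3.4737500

3.47375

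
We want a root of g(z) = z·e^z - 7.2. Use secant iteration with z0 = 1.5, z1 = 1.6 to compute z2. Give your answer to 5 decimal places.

1.53971

g(1.5) = -0.4774664, g(1.6) = 0.7248519
z2 = 1.6000000 − 0.7248519·(1.6000000 − 1.5000000) / (0.7248519 − (-0.4774664)) = 1.6000000 − (0.0724852)/(1.2023183) = 1.5397121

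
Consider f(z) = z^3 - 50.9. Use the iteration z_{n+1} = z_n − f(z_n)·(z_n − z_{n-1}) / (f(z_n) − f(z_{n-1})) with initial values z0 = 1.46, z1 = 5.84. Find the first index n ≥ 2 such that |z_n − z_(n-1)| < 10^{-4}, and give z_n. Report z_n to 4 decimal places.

f(1.46) = -47.787864, f(5.84) = 148.276704
z2 = 5.840000 − 148.276704·(4.380000)/(196.064568) = 2.527561;  |Δ| = 3.312439
f(2.527561) = -34.752517
z3 = 2.527561 − (-34.752517)·(-3.312439)/(-183.029221) = 3.156507;  |Δ| = 0.628947
f(3.156507) = -19.450017
z4 = 3.156507 − (-19.450017)·(0.628947)/(15.302501) = 3.955921;  |Δ| = 0.799413
f(3.955921) = 11.007418
z5 = 3.955921 − 11.007418·(0.799413)/(30.457435) = 3.667010;  |Δ| = 0.288911
f(3.667010) = -1.589855
z6 = 3.667010 − (-1.589855)·(-0.288911)/(-12.597274) = 3.703472;  |Δ| = 0.036462
f(3.703472) = -0.104258
z7 = 3.703472 − (-0.104258)·(0.036462)/(1.485597) = 3.706031;  |Δ| = 0.002559
f(3.706031) = 0.001106
z8 = 3.706031 − 0.001106·(0.002559)/(0.105364) = 3.706004;  |Δ| = 0.000027
|z8 − z7| = 0.000027 < 10^{-4}

n = 8, z_n = 3.7060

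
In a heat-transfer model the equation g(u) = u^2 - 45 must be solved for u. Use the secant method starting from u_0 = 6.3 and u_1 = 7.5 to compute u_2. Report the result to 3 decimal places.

6.685

g(6.3) = -5.31000, g(7.5) = 11.25000
u_2 = 7.50000 − 11.25000·(7.50000 − 6.30000) / (11.25000 − (-5.31000)) = 7.50000 − (13.50000)/(16.56000) = 6.68478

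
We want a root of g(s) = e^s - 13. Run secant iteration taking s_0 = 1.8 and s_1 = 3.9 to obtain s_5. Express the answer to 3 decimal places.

g(1.8) = -6.95035, g(3.9) = 36.40245
s_2 = 3.90000 − 36.40245·(3.90000 − 1.80000) / (36.40245 − (-6.95035)) = 3.90000 − (76.44514)/(43.35280) = 2.13667
g(2.13667) = -4.52879
s_3 = 2.13667 − (-4.52879)·(2.13667 − 3.90000) / (-4.52879 − 36.40245) = 2.13667 − (7.98573)/(-40.93124) = 2.33177
g(2.33177) = -2.70380
s_4 = 2.33177 − (-2.70380)·(2.33177 − 2.13667) / (-2.70380 − (-4.52879)) = 2.33177 − (-0.52751)/(1.82499) = 2.62083
g(2.62083) = 0.74708
s_5 = 2.62083 − 0.74708·(2.62083 − 2.33177) / (0.74708 − (-2.70380)) = 2.62083 − (0.21594)/(3.45088) = 2.55825

2.558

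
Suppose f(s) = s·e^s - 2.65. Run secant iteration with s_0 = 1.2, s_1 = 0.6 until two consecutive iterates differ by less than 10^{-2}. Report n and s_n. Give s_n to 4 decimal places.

n = 5, s_n = 0.9873

f(1.2) = 1.334140, f(0.6) = -1.556729
s_2 = 0.600000 − (-1.556729)·(-0.600000)/(-2.890869) = 0.923099;  |Δ| = 0.323099
f(0.923099) = -0.326487
s_3 = 0.923099 − (-0.326487)·(0.323099)/(1.230242) = 1.008844;  |Δ| = 0.085745
f(1.008844) = 0.116685
s_4 = 1.008844 − 0.116685·(0.085745)/(0.443172) = 0.986268;  |Δ| = 0.022576
f(0.986268) = -0.005609
s_5 = 0.986268 − (-0.005609)·(-0.022576)/(-0.122294) = 0.987303;  |Δ| = 0.001035
|s_5 − s_4| = 0.001035 < 10^{-2}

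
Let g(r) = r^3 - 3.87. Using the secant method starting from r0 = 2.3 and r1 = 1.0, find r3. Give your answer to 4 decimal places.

g(2.3) = 8.297000, g(1.0) = -2.870000
r2 = 1.000000 − (-2.870000)·(1.000000 − 2.300000) / (-2.870000 − 8.297000) = 1.000000 − (3.731000)/(-11.167000) = 1.334109
g(1.334109) = -1.495488
r3 = 1.334109 − (-1.495488)·(1.334109 − 1.000000) / (-1.495488 − (-2.870000)) = 1.334109 − (-0.499657)/(1.374512) = 1.697625

1.6976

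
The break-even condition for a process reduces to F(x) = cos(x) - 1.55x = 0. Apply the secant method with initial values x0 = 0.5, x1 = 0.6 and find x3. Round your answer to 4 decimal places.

0.5500

F(0.5) = 0.102583, F(0.6) = -0.104664
x2 = 0.600000 − (-0.104664)·(0.600000 − 0.500000) / (-0.104664 − 0.102583) = 0.600000 − (-0.010466)/(-0.207247) = 0.549498
F(0.549498) = 0.001065
x3 = 0.549498 − 0.001065·(0.549498 − 0.600000) / (0.001065 − (-0.104664)) = 0.549498 − (-0.000054)/(0.105730) = 0.550007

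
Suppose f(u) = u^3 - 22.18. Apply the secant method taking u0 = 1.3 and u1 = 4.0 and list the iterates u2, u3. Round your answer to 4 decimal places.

f(1.3) = -19.983000, f(4.0) = 41.820000
u2 = 4.000000 − 41.820000·(4.000000 − 1.300000) / (41.820000 − (-19.983000)) = 4.000000 − (112.914000)/(61.803000) = 2.173001
f(2.173001) = -11.919230
u3 = 2.173001 − (-11.919230)·(2.173001 − 4.000000) / (-11.919230 − 41.820000) = 2.173001 − (21.776417)/(-53.739230) = 2.578225

2.1730, 2.5782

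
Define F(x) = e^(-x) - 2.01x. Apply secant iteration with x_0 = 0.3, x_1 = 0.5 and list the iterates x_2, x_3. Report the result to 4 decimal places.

0.3514, 0.3504

F(0.3) = 0.137818, F(0.5) = -0.398469
x_2 = 0.500000 − (-0.398469)·(0.500000 − 0.300000) / (-0.398469 − 0.137818) = 0.500000 − (-0.079694)/(-0.536288) = 0.351397
F(0.351397) = -0.002604
x_3 = 0.351397 − (-0.002604)·(0.351397 − 0.500000) / (-0.002604 − (-0.398469)) = 0.351397 − (0.000387)/(0.395865) = 0.350420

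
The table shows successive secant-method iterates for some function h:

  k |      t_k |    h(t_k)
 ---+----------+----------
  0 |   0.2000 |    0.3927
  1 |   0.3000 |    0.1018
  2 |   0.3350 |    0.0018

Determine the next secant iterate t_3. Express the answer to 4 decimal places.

t_3 = 0.3350 − 0.0018·(0.3350 − 0.3000) / (0.0018 − 0.1018)
   = 0.3350 − (0.000063)/(-0.100000) = 0.335630

0.3356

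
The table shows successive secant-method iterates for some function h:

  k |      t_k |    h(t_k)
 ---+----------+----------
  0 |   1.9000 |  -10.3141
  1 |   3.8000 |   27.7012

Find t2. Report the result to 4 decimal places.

t2 = 3.8000 − 27.7012·(3.8000 − 1.9000) / (27.7012 − (-10.3141))
   = 3.8000 − (52.632280)/(38.015300) = 2.415497

2.4155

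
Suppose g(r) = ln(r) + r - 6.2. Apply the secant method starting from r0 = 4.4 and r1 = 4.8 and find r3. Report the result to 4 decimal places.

g(4.4) = -0.318395, g(4.8) = 0.168616
r2 = 4.800000 − 0.168616·(4.800000 − 4.400000) / (0.168616 − (-0.318395)) = 4.800000 − (0.067446)/(0.487011) = 4.661510
g(4.661510) = 0.000849
r3 = 4.661510 − 0.000849·(4.661510 − 4.800000) / (0.000849 − 0.168616) = 4.661510 − (-0.000118)/(-0.167767) = 4.660809

4.6608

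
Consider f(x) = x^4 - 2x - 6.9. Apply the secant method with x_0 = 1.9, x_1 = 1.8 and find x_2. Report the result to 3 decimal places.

f(1.9) = 2.33210, f(1.8) = -0.00240
x_2 = 1.80000 − (-0.00240)·(1.80000 − 1.90000) / (-0.00240 − 2.33210) = 1.80000 − (0.00024)/(-2.33450) = 1.80010

1.800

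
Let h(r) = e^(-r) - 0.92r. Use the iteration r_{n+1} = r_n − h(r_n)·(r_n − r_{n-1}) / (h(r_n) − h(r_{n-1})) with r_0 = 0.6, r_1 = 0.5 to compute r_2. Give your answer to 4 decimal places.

0.5979

h(0.6) = -0.003188, h(0.5) = 0.146531
r_2 = 0.500000 − 0.146531·(0.500000 − 0.600000) / (0.146531 − (-0.003188)) = 0.500000 − (-0.014653)/(0.149719) = 0.597870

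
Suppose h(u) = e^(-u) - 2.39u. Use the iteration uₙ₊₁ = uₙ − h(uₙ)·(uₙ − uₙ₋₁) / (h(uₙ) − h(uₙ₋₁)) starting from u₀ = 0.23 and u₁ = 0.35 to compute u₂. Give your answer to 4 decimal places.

h(0.23) = 0.244834, h(0.35) = -0.131812
u₂ = 0.350000 − (-0.131812)·(0.350000 − 0.230000) / (-0.131812 − 0.244834) = 0.350000 − (-0.015817)/(-0.376646) = 0.308004

0.3080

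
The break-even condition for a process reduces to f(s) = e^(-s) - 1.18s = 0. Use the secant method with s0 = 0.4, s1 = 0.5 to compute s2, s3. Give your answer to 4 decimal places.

0.5091, 0.5093

f(0.4) = 0.198320, f(0.5) = 0.016531
s2 = 0.500000 − 0.016531·(0.500000 − 0.400000) / (0.016531 − 0.198320) = 0.500000 − (0.001653)/(-0.181789) = 0.509093
f(0.509093) = 0.000310
s3 = 0.509093 − 0.000310·(0.509093 − 0.500000) / (0.000310 − 0.016531) = 0.509093 − (0.000003)/(-0.016220) = 0.509267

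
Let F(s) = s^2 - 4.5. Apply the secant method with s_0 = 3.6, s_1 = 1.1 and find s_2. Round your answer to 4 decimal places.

F(3.6) = 8.460000, F(1.1) = -3.290000
s_2 = 1.100000 − (-3.290000)·(1.100000 − 3.600000) / (-3.290000 − 8.460000) = 1.100000 − (8.225000)/(-11.750000) = 1.800000

1.8000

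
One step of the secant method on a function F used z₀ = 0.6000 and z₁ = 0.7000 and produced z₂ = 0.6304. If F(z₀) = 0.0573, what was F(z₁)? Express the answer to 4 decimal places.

The secant line through (0.6000, 0.0573) and (0.7000, F(z₁)) crosses zero at z₂ = 0.6304.
So (0.6000, 0.0573), (0.7000, F(z₁)), (0.6304, 0) are collinear:
F(z₁) = 0.0573 · (0.7000 − 0.6304) / (0.6000 − 0.6304) = 0.0573 · (0.069600)/(-0.030400) = -0.131187

-0.1312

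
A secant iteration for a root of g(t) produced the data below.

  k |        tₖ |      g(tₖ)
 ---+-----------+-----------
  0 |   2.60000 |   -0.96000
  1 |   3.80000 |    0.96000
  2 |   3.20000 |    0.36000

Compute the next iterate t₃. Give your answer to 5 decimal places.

2.84000

t₃ = 3.20000 − 0.36000·(3.20000 − 3.80000) / (0.36000 − 0.96000)
   = 3.20000 − (-0.2160000)/(-0.6000000) = 2.8400000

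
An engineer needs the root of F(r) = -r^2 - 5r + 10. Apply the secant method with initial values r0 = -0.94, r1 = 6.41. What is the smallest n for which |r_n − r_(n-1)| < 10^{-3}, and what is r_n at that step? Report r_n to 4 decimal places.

n = 7, r_n = 1.5311

F(-0.94) = 13.816400, F(6.41) = -63.138100
r2 = 6.410000 − (-63.138100)·(7.350000)/(-76.954500) = 0.379618;  |Δ| = 6.030382
F(0.379618) = 7.957800
r3 = 0.379618 − 7.957800·(-6.030382)/(71.095900) = 1.054602;  |Δ| = 0.674984
F(1.054602) = 3.614807
r4 = 1.054602 − 3.614807·(0.674984)/(-4.342994) = 1.616411;  |Δ| = 0.561810
F(1.616411) = -0.694842
r5 = 1.616411 − (-0.694842)·(0.561810)/(-4.309649) = 1.525831;  |Δ| = 0.090580
F(1.525831) = 0.042684
r6 = 1.525831 − 0.042684·(-0.090580)/(0.737527) = 1.531073;  |Δ| = 0.005242
F(1.531073) = 0.000447
r7 = 1.531073 − 0.000447·(0.005242)/(-0.042237) = 1.531129;  |Δ| = 0.000056
|r7 − r6| = 0.000056 < 10^{-3}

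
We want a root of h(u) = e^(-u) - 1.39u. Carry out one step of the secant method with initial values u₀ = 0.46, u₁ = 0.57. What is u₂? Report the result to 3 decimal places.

0.456

h(0.46) = -0.00812, h(0.57) = -0.22677
u₂ = 0.57000 − (-0.22677)·(0.57000 − 0.46000) / (-0.22677 − (-0.00812)) = 0.57000 − (-0.02495)/(-0.21866) = 0.45592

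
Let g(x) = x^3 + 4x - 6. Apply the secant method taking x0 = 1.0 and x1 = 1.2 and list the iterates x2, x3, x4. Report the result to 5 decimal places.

1.13089, 1.13462, 1.13473

g(1.0) = -1.0000000, g(1.2) = 0.5280000
x2 = 1.2000000 − 0.5280000·(1.2000000 − 1.0000000) / (0.5280000 − (-1.0000000)) = 1.2000000 − (0.1056000)/(1.5280000) = 1.1308901
g(1.1308901) = -0.0301306
x3 = 1.1308901 − (-0.0301306)·(1.1308901 − 1.2000000) / (-0.0301306 − 0.5280000) = 1.1308901 − (0.0020823)/(-0.5581306) = 1.1346209
g(1.1346209) = -0.0008453
x4 = 1.1346209 − (-0.0008453)·(1.1346209 − 1.1308901) / (-0.0008453 − (-0.0301306)) = 1.1346209 − (-0.0000032)/(0.0292853) = 1.1347286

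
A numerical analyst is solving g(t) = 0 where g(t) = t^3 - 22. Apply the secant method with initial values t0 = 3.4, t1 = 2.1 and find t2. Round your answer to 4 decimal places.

2.6512

g(3.4) = 17.304000, g(2.1) = -12.739000
t2 = 2.100000 − (-12.739000)·(2.100000 − 3.400000) / (-12.739000 − 17.304000) = 2.100000 − (16.560700)/(-30.043000) = 2.651233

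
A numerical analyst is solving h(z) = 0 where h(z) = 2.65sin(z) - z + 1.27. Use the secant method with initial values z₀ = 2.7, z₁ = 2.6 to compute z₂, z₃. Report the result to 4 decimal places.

2.6108, 2.6110

h(2.7) = -0.297443, h(2.6) = 0.036079
z₂ = 2.600000 − 0.036079·(2.600000 − 2.700000) / (0.036079 − (-0.297443)) = 2.600000 − (-0.003608)/(0.333522) = 2.610817
h(2.610817) = 0.000618
z₃ = 2.610817 − 0.000618·(2.610817 − 2.600000) / (0.000618 − 0.036079) = 2.610817 − (0.000007)/(-0.035461) = 2.611006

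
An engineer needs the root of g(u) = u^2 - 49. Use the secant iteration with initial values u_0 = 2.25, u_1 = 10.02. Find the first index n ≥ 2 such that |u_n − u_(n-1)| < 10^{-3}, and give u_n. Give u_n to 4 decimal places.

n = 6, u_n = 7.0000

g(2.25) = -43.937500, g(10.02) = 51.400400
u_2 = 10.020000 − 51.400400·(7.770000)/(95.337900) = 5.830888;  |Δ| = 4.189112
g(5.830888) = -15.000741
u_3 = 5.830888 − (-15.000741)·(-4.189112)/(-66.401141) = 6.777254;  |Δ| = 0.946366
g(6.777254) = -3.068824
u_4 = 6.777254 − (-3.068824)·(0.946366)/(11.931917) = 7.020654;  |Δ| = 0.243400
g(7.020654) = 0.289589
u_5 = 7.020654 − 0.289589·(0.243400)/(3.358413) = 6.999667;  |Δ| = 0.020988
g(6.999667) = -0.004668
u_6 = 6.999667 − (-0.004668)·(-0.020988)/(-0.294257) = 7.000000;  |Δ| = 0.000333
|u_6 − u_5| = 0.000333 < 10^{-3}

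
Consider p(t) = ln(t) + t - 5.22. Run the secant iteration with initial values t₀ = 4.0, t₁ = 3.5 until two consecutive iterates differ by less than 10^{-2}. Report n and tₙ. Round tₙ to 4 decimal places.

n = 3, tₙ = 3.8674

p(4.0) = 0.166294, p(3.5) = -0.467237
t₂ = 3.500000 − (-0.467237)·(-0.500000)/(-0.633531) = 3.868756;  |Δ| = 0.368756
p(3.868756) = 0.001689
t₃ = 3.868756 − 0.001689·(0.368756)/(0.468926) = 3.867428;  |Δ| = 0.001328
|t₃ − t₂| = 0.001328 < 10^{-2}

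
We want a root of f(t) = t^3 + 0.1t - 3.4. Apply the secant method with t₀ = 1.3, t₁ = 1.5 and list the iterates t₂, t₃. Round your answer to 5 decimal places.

f(1.3) = -1.0730000, f(1.5) = 0.1250000
t₂ = 1.5000000 − 0.1250000·(1.5000000 − 1.3000000) / (0.1250000 − (-1.0730000)) = 1.5000000 − (0.0250000)/(1.1980000) = 1.4791319
f(1.4791319) = -0.0159960
t₃ = 1.4791319 − (-0.0159960)·(1.4791319 − 1.5000000) / (-0.0159960 − 0.1250000) = 1.4791319 − (0.0003338)/(-0.1409960) = 1.4814994

1.47913, 1.48150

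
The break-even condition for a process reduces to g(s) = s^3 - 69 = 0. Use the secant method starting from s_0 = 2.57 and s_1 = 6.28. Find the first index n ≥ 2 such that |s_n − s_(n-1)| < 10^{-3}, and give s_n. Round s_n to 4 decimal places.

n = 7, s_n = 4.1016

g(2.57) = -52.025407, g(6.28) = 178.673152
s_2 = 6.280000 − 178.673152·(3.710000)/(230.698559) = 3.406651;  |Δ| = 2.873349
g(3.406651) = -29.464880
s_3 = 3.406651 − (-29.464880)·(-2.873349)/(-208.138032) = 3.813414;  |Δ| = 0.406763
g(3.813414) = -13.544832
s_4 = 3.813414 − (-13.544832)·(0.406763)/(15.920048) = 4.159490;  |Δ| = 0.346075
g(4.159490) = 2.964818
s_5 = 4.159490 − 2.964818·(0.346075)/(16.509650) = 4.097341;  |Δ| = 0.062149
g(4.097341) = -0.212987
s_6 = 4.097341 − (-0.212987)·(-0.062149)/(-3.177805) = 4.101507;  |Δ| = 0.004165
g(4.101507) = -0.002985
s_7 = 4.101507 − (-0.002985)·(0.004165)/(0.210002) = 4.101566;  |Δ| = 0.000059
|s_7 − s_6| = 0.000059 < 10^{-3}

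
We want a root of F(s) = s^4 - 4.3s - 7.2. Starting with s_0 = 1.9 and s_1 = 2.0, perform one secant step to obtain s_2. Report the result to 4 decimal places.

1.9921

F(1.9) = -2.337900, F(2.0) = 0.200000
s_2 = 2.000000 − 0.200000·(2.000000 − 1.900000) / (0.200000 − (-2.337900)) = 2.000000 − (0.020000)/(2.537900) = 1.992119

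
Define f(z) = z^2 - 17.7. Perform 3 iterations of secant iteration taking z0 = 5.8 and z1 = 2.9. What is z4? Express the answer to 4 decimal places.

f(5.8) = 15.940000, f(2.9) = -9.290000
z2 = 2.900000 − (-9.290000)·(2.900000 − 5.800000) / (-9.290000 − 15.940000) = 2.900000 − (26.941000)/(-25.230000) = 3.967816
f(3.967816) = -1.956435
z3 = 3.967816 − (-1.956435)·(3.967816 − 2.900000) / (-1.956435 − (-9.290000)) = 3.967816 − (-2.089113)/(7.333565) = 4.252686
f(4.252686) = 0.385340
z4 = 4.252686 − 0.385340·(4.252686 − 3.967816) / (0.385340 − (-1.956435)) = 4.252686 − (0.109772)/(2.341775) = 4.205811

4.2058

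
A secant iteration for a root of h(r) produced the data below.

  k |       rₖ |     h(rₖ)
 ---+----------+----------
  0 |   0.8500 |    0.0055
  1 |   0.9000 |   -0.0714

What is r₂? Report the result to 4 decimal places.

r₂ = 0.9000 − (-0.0714)·(0.9000 − 0.8500) / (-0.0714 − 0.0055)
   = 0.9000 − (-0.003570)/(-0.076900) = 0.853576

0.8536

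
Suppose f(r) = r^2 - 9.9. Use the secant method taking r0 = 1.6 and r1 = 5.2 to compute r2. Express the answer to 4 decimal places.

2.6794

f(1.6) = -7.340000, f(5.2) = 17.140000
r2 = 5.200000 − 17.140000·(5.200000 − 1.600000) / (17.140000 − (-7.340000)) = 5.200000 − (61.704000)/(24.480000) = 2.679412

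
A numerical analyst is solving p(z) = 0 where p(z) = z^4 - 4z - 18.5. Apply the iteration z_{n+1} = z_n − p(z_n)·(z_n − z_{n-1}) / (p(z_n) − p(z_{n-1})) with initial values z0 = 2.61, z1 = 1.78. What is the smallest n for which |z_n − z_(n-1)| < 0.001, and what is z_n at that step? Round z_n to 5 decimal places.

n = 6, z_n = 2.29361

p(2.61) = 17.4647064, p(1.78) = -15.5812414
z2 = 1.7800000 − (-15.5812414)·(-0.8300000)/(-33.0459478) = 2.1713469;  |Δ| = 0.3913469
p(2.1713469) = -4.9565436
z3 = 2.1713469 − (-4.9565436)·(0.3913469)/(10.6246978) = 2.3539148;  |Δ| = 0.1825678
p(2.3539148) = 2.7860775
z4 = 2.3539148 − 2.7860775·(0.1825678)/(7.7426212) = 2.2882202;  |Δ| = 0.0656946
p(2.2882202) = -0.2376904
z5 = 2.2882202 − (-0.2376904)·(-0.0656946)/(-3.0237679) = 2.2933843;  |Δ| = 0.0051641
p(2.2933843) = -0.0100242
z6 = 2.2933843 − (-0.0100242)·(0.0051641)/(0.2276661) = 2.2936117;  |Δ| = 0.0002274
|z6 − z5| = 0.0002274 < 0.001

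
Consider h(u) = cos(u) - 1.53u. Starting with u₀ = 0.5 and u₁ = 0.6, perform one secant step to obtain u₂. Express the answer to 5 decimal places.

h(0.5) = 0.1125826, h(0.6) = -0.0926644
u₂ = 0.6000000 − (-0.0926644)·(0.6000000 − 0.5000000) / (-0.0926644 − 0.1125826) = 0.6000000 − (-0.0092664)/(-0.2052469) = 0.5548522

0.55485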